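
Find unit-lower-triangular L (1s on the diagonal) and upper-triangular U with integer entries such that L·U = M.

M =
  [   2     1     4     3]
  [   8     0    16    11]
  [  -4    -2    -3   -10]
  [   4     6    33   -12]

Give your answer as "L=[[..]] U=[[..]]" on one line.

  R1 -= 4·R0 → [0,-4,0,-1]
  R2 -= -2·R0 → [0,0,5,-4]
  R3 -= 2·R0 → [0,4,25,-18]
  R2 -= 0·R1 → [0,0,5,-4]
  R3 -= -1·R1 → [0,0,25,-19]
  R3 -= 5·R2 → [0,0,0,1]

L=[[1,0,0,0],[4,1,0,0],[-2,0,1,0],[2,-1,5,1]] U=[[2,1,4,3],[0,-4,0,-1],[0,0,5,-4],[0,0,0,1]]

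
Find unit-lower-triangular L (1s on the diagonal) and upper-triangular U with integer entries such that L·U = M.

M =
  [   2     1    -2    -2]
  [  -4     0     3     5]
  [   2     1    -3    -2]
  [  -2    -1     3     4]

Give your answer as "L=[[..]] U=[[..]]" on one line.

L=[[1,0,0,0],[-2,1,0,0],[1,0,1,0],[-1,0,-1,1]] U=[[2,1,-2,-2],[0,2,-1,1],[0,0,-1,0],[0,0,0,2]]

  R1 -= -2·R0 → [0,2,-1,1]
  R2 -= 1·R0 → [0,0,-1,0]
  R3 -= -1·R0 → [0,0,1,2]
  R2 -= 0·R1 → [0,0,-1,0]
  R3 -= 0·R1 → [0,0,1,2]
  R3 -= -1·R2 → [0,0,0,2]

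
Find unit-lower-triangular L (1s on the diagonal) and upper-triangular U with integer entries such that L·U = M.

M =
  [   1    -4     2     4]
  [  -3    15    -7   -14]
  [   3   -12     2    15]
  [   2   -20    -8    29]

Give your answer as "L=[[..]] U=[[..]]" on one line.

L=[[1,0,0,0],[-3,1,0,0],[3,0,1,0],[2,-4,4,1]] U=[[1,-4,2,4],[0,3,-1,-2],[0,0,-4,3],[0,0,0,1]]

  R1 -= -3·R0 → [0,3,-1,-2]
  R2 -= 3·R0 → [0,0,-4,3]
  R3 -= 2·R0 → [0,-12,-12,21]
  R2 -= 0·R1 → [0,0,-4,3]
  R3 -= -4·R1 → [0,0,-16,13]
  R3 -= 4·R2 → [0,0,0,1]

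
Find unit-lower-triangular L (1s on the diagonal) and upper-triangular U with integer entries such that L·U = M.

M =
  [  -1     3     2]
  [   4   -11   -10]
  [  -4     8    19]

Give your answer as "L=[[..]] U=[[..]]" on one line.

L=[[1,0,0],[-4,1,0],[4,-4,1]] U=[[-1,3,2],[0,1,-2],[0,0,3]]

  r1 -= -4·r0 → [0,1,-2]
  r2 -= 4·r0 → [0,-4,11]
  r2 -= -4·r1 → [0,0,3]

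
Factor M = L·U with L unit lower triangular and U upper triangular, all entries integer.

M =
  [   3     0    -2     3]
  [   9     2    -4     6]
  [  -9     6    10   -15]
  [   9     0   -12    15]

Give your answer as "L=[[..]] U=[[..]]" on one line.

  r1 -= 3·r0 → [0,2,2,-3]
  r2 -= -3·r0 → [0,6,4,-6]
  r3 -= 3·r0 → [0,0,-6,6]
  r2 -= 3·r1 → [0,0,-2,3]
  r3 -= 0·r1 → [0,0,-6,6]
  r3 -= 3·r2 → [0,0,0,-3]

L=[[1,0,0,0],[3,1,0,0],[-3,3,1,0],[3,0,3,1]] U=[[3,0,-2,3],[0,2,2,-3],[0,0,-2,3],[0,0,0,-3]]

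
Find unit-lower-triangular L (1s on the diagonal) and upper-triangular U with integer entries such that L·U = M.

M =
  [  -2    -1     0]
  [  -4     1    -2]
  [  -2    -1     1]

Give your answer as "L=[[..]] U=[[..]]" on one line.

L=[[1,0,0],[2,1,0],[1,0,1]] U=[[-2,-1,0],[0,3,-2],[0,0,1]]

  r1 -= 2·r0 → [0,3,-2]
  r2 -= 1·r0 → [0,0,1]
  r2 -= 0·r1 → [0,0,1]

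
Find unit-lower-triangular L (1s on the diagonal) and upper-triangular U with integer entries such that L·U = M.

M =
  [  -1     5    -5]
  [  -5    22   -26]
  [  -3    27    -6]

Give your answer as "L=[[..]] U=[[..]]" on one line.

  row1 -= 5·row0 → [0,-3,-1]
  row2 -= 3·row0 → [0,12,9]
  row2 -= -4·row1 → [0,0,5]

L=[[1,0,0],[5,1,0],[3,-4,1]] U=[[-1,5,-5],[0,-3,-1],[0,0,5]]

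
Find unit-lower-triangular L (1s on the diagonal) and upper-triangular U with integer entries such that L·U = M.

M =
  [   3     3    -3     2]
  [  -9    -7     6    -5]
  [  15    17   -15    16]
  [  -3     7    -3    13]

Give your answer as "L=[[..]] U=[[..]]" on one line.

L=[[1,0,0,0],[-3,1,0,0],[5,1,1,0],[-1,5,3,1]] U=[[3,3,-3,2],[0,2,-3,1],[0,0,3,5],[0,0,0,-5]]

  R1 -= -3·R0 → [0,2,-3,1]
  R2 -= 5·R0 → [0,2,0,6]
  R3 -= -1·R0 → [0,10,-6,15]
  R2 -= 1·R1 → [0,0,3,5]
  R3 -= 5·R1 → [0,0,9,10]
  R3 -= 3·R2 → [0,0,0,-5]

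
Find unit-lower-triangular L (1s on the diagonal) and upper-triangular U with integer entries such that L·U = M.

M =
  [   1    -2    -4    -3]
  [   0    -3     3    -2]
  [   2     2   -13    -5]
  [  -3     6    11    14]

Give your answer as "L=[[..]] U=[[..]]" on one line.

  row1 -= 0·row0 → [0,-3,3,-2]
  row2 -= 2·row0 → [0,6,-5,1]
  row3 -= -3·row0 → [0,0,-1,5]
  row2 -= -2·row1 → [0,0,1,-3]
  row3 -= 0·row1 → [0,0,-1,5]
  row3 -= -1·row2 → [0,0,0,2]

L=[[1,0,0,0],[0,1,0,0],[2,-2,1,0],[-3,0,-1,1]] U=[[1,-2,-4,-3],[0,-3,3,-2],[0,0,1,-3],[0,0,0,2]]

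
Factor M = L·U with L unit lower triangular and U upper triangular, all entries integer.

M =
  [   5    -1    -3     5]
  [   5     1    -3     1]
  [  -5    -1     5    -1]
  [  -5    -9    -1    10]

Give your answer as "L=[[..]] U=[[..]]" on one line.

  r1 -= 1·r0 → [0,2,0,-4]
  r2 -= -1·r0 → [0,-2,2,4]
  r3 -= -1·r0 → [0,-10,-4,15]
  r2 -= -1·r1 → [0,0,2,0]
  r3 -= -5·r1 → [0,0,-4,-5]
  r3 -= -2·r2 → [0,0,0,-5]

L=[[1,0,0,0],[1,1,0,0],[-1,-1,1,0],[-1,-5,-2,1]] U=[[5,-1,-3,5],[0,2,0,-4],[0,0,2,0],[0,0,0,-5]]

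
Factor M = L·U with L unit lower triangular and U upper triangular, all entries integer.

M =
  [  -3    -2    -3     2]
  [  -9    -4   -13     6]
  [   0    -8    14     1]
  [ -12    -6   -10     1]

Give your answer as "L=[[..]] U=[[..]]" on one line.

  R1 -= 3·R0 → [0,2,-4,0]
  R2 -= 0·R0 → [0,-8,14,1]
  R3 -= 4·R0 → [0,2,2,-7]
  R2 -= -4·R1 → [0,0,-2,1]
  R3 -= 1·R1 → [0,0,6,-7]
  R3 -= -3·R2 → [0,0,0,-4]

L=[[1,0,0,0],[3,1,0,0],[0,-4,1,0],[4,1,-3,1]] U=[[-3,-2,-3,2],[0,2,-4,0],[0,0,-2,1],[0,0,0,-4]]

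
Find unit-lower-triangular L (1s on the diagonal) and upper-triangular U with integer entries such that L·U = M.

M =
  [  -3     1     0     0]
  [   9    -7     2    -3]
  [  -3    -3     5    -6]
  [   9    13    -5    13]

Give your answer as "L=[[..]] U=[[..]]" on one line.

  r1 -= -3·r0 → [0,-4,2,-3]
  r2 -= 1·r0 → [0,-4,5,-6]
  r3 -= -3·r0 → [0,16,-5,13]
  r2 -= 1·r1 → [0,0,3,-3]
  r3 -= -4·r1 → [0,0,3,1]
  r3 -= 1·r2 → [0,0,0,4]

L=[[1,0,0,0],[-3,1,0,0],[1,1,1,0],[-3,-4,1,1]] U=[[-3,1,0,0],[0,-4,2,-3],[0,0,3,-3],[0,0,0,4]]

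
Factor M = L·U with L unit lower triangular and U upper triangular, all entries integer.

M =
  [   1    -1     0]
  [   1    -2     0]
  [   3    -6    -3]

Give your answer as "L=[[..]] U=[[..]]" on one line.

L=[[1,0,0],[1,1,0],[3,3,1]] U=[[1,-1,0],[0,-1,0],[0,0,-3]]

  r1 -= 1·r0 → [0,-1,0]
  r2 -= 3·r0 → [0,-3,-3]
  r2 -= 3·r1 → [0,0,-3]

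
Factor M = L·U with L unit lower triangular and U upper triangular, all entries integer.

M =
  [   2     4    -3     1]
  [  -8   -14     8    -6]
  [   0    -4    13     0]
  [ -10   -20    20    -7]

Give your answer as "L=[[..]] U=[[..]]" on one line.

L=[[1,0,0,0],[-4,1,0,0],[0,-2,1,0],[-5,0,1,1]] U=[[2,4,-3,1],[0,2,-4,-2],[0,0,5,-4],[0,0,0,2]]

  R1 -= -4·R0 → [0,2,-4,-2]
  R2 -= 0·R0 → [0,-4,13,0]
  R3 -= -5·R0 → [0,0,5,-2]
  R2 -= -2·R1 → [0,0,5,-4]
  R3 -= 0·R1 → [0,0,5,-2]
  R3 -= 1·R2 → [0,0,0,2]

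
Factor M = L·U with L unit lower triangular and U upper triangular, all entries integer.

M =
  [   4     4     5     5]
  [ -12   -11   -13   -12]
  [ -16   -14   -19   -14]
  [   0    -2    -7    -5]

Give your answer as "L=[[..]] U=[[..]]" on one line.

  R1 -= -3·R0 → [0,1,2,3]
  R2 -= -4·R0 → [0,2,1,6]
  R3 -= 0·R0 → [0,-2,-7,-5]
  R2 -= 2·R1 → [0,0,-3,0]
  R3 -= -2·R1 → [0,0,-3,1]
  R3 -= 1·R2 → [0,0,0,1]

L=[[1,0,0,0],[-3,1,0,0],[-4,2,1,0],[0,-2,1,1]] U=[[4,4,5,5],[0,1,2,3],[0,0,-3,0],[0,0,0,1]]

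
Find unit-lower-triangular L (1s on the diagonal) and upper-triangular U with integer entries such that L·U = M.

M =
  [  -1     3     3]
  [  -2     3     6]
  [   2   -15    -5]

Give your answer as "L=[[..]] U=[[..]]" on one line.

  row1 -= 2·row0 → [0,-3,0]
  row2 -= -2·row0 → [0,-9,1]
  row2 -= 3·row1 → [0,0,1]

L=[[1,0,0],[2,1,0],[-2,3,1]] U=[[-1,3,3],[0,-3,0],[0,0,1]]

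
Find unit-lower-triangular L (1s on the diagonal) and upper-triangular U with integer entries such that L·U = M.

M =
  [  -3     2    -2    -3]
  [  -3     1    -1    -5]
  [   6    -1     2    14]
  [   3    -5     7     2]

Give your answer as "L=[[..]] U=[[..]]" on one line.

L=[[1,0,0,0],[1,1,0,0],[-2,-3,1,0],[-1,3,2,1]] U=[[-3,2,-2,-3],[0,-1,1,-2],[0,0,1,2],[0,0,0,1]]

  R1 -= 1·R0 → [0,-1,1,-2]
  R2 -= -2·R0 → [0,3,-2,8]
  R3 -= -1·R0 → [0,-3,5,-1]
  R2 -= -3·R1 → [0,0,1,2]
  R3 -= 3·R1 → [0,0,2,5]
  R3 -= 2·R2 → [0,0,0,1]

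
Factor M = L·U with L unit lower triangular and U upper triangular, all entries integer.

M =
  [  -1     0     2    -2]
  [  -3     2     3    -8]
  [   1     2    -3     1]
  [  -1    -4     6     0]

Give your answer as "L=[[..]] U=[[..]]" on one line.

  r1 -= 3·r0 → [0,2,-3,-2]
  r2 -= -1·r0 → [0,2,-1,-1]
  r3 -= 1·r0 → [0,-4,4,2]
  r2 -= 1·r1 → [0,0,2,1]
  r3 -= -2·r1 → [0,0,-2,-2]
  r3 -= -1·r2 → [0,0,0,-1]

L=[[1,0,0,0],[3,1,0,0],[-1,1,1,0],[1,-2,-1,1]] U=[[-1,0,2,-2],[0,2,-3,-2],[0,0,2,1],[0,0,0,-1]]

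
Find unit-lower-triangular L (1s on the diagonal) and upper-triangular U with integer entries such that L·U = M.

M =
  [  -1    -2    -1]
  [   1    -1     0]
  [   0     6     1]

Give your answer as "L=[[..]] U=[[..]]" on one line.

L=[[1,0,0],[-1,1,0],[0,-2,1]] U=[[-1,-2,-1],[0,-3,-1],[0,0,-1]]

  row1 -= -1·row0 → [0,-3,-1]
  row2 -= 0·row0 → [0,6,1]
  row2 -= -2·row1 → [0,0,-1]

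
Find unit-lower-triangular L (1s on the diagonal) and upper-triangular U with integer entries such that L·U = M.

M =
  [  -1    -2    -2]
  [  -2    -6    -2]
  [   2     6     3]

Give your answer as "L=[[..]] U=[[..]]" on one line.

L=[[1,0,0],[2,1,0],[-2,-1,1]] U=[[-1,-2,-2],[0,-2,2],[0,0,1]]

  R1 -= 2·R0 → [0,-2,2]
  R2 -= -2·R0 → [0,2,-1]
  R2 -= -1·R1 → [0,0,1]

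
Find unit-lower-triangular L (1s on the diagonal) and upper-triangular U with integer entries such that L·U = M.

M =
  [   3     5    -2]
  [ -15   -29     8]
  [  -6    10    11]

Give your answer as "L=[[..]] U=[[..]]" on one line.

L=[[1,0,0],[-5,1,0],[-2,-5,1]] U=[[3,5,-2],[0,-4,-2],[0,0,-3]]

  r1 -= -5·r0 → [0,-4,-2]
  r2 -= -2·r0 → [0,20,7]
  r2 -= -5·r1 → [0,0,-3]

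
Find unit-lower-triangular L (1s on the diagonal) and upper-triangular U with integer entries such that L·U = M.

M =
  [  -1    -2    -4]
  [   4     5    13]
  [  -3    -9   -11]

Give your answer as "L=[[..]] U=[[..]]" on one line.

L=[[1,0,0],[-4,1,0],[3,1,1]] U=[[-1,-2,-4],[0,-3,-3],[0,0,4]]

  r1 -= -4·r0 → [0,-3,-3]
  r2 -= 3·r0 → [0,-3,1]
  r2 -= 1·r1 → [0,0,4]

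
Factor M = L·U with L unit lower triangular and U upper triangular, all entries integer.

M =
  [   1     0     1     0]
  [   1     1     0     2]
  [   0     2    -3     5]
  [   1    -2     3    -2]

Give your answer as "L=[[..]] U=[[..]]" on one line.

  row1 -= 1·row0 → [0,1,-1,2]
  row2 -= 0·row0 → [0,2,-3,5]
  row3 -= 1·row0 → [0,-2,2,-2]
  row2 -= 2·row1 → [0,0,-1,1]
  row3 -= -2·row1 → [0,0,0,2]
  row3 -= 0·row2 → [0,0,0,2]

L=[[1,0,0,0],[1,1,0,0],[0,2,1,0],[1,-2,0,1]] U=[[1,0,1,0],[0,1,-1,2],[0,0,-1,1],[0,0,0,2]]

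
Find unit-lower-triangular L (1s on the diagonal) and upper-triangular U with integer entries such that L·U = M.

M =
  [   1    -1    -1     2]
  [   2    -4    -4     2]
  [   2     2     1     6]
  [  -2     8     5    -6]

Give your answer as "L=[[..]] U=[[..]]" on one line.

  r1 -= 2·r0 → [0,-2,-2,-2]
  r2 -= 2·r0 → [0,4,3,2]
  r3 -= -2·r0 → [0,6,3,-2]
  r2 -= -2·r1 → [0,0,-1,-2]
  r3 -= -3·r1 → [0,0,-3,-8]
  r3 -= 3·r2 → [0,0,0,-2]

L=[[1,0,0,0],[2,1,0,0],[2,-2,1,0],[-2,-3,3,1]] U=[[1,-1,-1,2],[0,-2,-2,-2],[0,0,-1,-2],[0,0,0,-2]]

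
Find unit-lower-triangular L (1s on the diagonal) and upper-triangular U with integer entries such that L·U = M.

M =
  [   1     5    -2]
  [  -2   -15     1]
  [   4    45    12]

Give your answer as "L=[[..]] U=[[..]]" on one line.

  row1 -= -2·row0 → [0,-5,-3]
  row2 -= 4·row0 → [0,25,20]
  row2 -= -5·row1 → [0,0,5]

L=[[1,0,0],[-2,1,0],[4,-5,1]] U=[[1,5,-2],[0,-5,-3],[0,0,5]]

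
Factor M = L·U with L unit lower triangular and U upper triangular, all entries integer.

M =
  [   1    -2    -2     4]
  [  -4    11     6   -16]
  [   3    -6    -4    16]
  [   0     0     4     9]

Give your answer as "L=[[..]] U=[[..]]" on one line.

L=[[1,0,0,0],[-4,1,0,0],[3,0,1,0],[0,0,2,1]] U=[[1,-2,-2,4],[0,3,-2,0],[0,0,2,4],[0,0,0,1]]

  row1 -= -4·row0 → [0,3,-2,0]
  row2 -= 3·row0 → [0,0,2,4]
  row3 -= 0·row0 → [0,0,4,9]
  row2 -= 0·row1 → [0,0,2,4]
  row3 -= 0·row1 → [0,0,4,9]
  row3 -= 2·row2 → [0,0,0,1]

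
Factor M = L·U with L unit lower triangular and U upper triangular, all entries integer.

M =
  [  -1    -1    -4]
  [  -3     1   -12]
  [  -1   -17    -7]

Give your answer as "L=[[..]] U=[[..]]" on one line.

L=[[1,0,0],[3,1,0],[1,-4,1]] U=[[-1,-1,-4],[0,4,0],[0,0,-3]]

  row1 -= 3·row0 → [0,4,0]
  row2 -= 1·row0 → [0,-16,-3]
  row2 -= -4·row1 → [0,0,-3]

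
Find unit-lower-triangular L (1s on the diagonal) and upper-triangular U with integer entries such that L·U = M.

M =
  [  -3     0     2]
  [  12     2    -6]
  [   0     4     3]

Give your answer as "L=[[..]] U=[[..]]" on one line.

L=[[1,0,0],[-4,1,0],[0,2,1]] U=[[-3,0,2],[0,2,2],[0,0,-1]]

  R1 -= -4·R0 → [0,2,2]
  R2 -= 0·R0 → [0,4,3]
  R2 -= 2·R1 → [0,0,-1]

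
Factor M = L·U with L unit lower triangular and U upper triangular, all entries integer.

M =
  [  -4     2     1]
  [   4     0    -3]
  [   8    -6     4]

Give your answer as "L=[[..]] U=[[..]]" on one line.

L=[[1,0,0],[-1,1,0],[-2,-1,1]] U=[[-4,2,1],[0,2,-2],[0,0,4]]

  R1 -= -1·R0 → [0,2,-2]
  R2 -= -2·R0 → [0,-2,6]
  R2 -= -1·R1 → [0,0,4]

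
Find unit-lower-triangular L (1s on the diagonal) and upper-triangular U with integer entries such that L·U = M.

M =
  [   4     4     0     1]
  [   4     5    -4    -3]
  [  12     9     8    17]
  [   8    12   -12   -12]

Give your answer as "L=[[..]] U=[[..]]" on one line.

  R1 -= 1·R0 → [0,1,-4,-4]
  R2 -= 3·R0 → [0,-3,8,14]
  R3 -= 2·R0 → [0,4,-12,-14]
  R2 -= -3·R1 → [0,0,-4,2]
  R3 -= 4·R1 → [0,0,4,2]
  R3 -= -1·R2 → [0,0,0,4]

L=[[1,0,0,0],[1,1,0,0],[3,-3,1,0],[2,4,-1,1]] U=[[4,4,0,1],[0,1,-4,-4],[0,0,-4,2],[0,0,0,4]]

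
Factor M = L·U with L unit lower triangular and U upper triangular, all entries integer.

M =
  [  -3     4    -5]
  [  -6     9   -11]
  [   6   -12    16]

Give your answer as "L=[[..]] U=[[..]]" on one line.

L=[[1,0,0],[2,1,0],[-2,-4,1]] U=[[-3,4,-5],[0,1,-1],[0,0,2]]

  r1 -= 2·r0 → [0,1,-1]
  r2 -= -2·r0 → [0,-4,6]
  r2 -= -4·r1 → [0,0,2]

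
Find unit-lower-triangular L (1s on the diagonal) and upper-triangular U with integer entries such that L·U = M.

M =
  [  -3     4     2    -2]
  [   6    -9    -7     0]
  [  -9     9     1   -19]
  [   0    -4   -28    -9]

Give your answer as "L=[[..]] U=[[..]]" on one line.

L=[[1,0,0,0],[-2,1,0,0],[3,3,1,0],[0,4,-4,1]] U=[[-3,4,2,-2],[0,-1,-3,-4],[0,0,4,-1],[0,0,0,3]]

  R1 -= -2·R0 → [0,-1,-3,-4]
  R2 -= 3·R0 → [0,-3,-5,-13]
  R3 -= 0·R0 → [0,-4,-28,-9]
  R2 -= 3·R1 → [0,0,4,-1]
  R3 -= 4·R1 → [0,0,-16,7]
  R3 -= -4·R2 → [0,0,0,3]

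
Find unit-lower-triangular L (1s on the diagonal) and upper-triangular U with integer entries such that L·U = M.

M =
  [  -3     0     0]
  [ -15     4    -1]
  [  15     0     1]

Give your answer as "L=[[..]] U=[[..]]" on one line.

L=[[1,0,0],[5,1,0],[-5,0,1]] U=[[-3,0,0],[0,4,-1],[0,0,1]]

  row1 -= 5·row0 → [0,4,-1]
  row2 -= -5·row0 → [0,0,1]
  row2 -= 0·row1 → [0,0,1]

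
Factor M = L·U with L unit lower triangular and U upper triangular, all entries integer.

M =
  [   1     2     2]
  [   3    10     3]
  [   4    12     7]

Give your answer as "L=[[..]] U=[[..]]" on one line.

  r1 -= 3·r0 → [0,4,-3]
  r2 -= 4·r0 → [0,4,-1]
  r2 -= 1·r1 → [0,0,2]

L=[[1,0,0],[3,1,0],[4,1,1]] U=[[1,2,2],[0,4,-3],[0,0,2]]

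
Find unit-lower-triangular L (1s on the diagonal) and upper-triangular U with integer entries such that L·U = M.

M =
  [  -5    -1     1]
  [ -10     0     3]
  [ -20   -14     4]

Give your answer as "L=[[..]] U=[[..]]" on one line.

L=[[1,0,0],[2,1,0],[4,-5,1]] U=[[-5,-1,1],[0,2,1],[0,0,5]]

  R1 -= 2·R0 → [0,2,1]
  R2 -= 4·R0 → [0,-10,0]
  R2 -= -5·R1 → [0,0,5]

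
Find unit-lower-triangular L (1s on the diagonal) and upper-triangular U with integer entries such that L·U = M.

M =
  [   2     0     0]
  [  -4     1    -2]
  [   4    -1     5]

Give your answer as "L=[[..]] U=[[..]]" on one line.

  r1 -= -2·r0 → [0,1,-2]
  r2 -= 2·r0 → [0,-1,5]
  r2 -= -1·r1 → [0,0,3]

L=[[1,0,0],[-2,1,0],[2,-1,1]] U=[[2,0,0],[0,1,-2],[0,0,3]]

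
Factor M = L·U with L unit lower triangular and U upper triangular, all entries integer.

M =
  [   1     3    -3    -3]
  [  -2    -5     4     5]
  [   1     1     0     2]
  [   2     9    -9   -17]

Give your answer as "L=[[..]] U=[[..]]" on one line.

L=[[1,0,0,0],[-2,1,0,0],[1,-2,1,0],[2,3,-3,1]] U=[[1,3,-3,-3],[0,1,-2,-1],[0,0,-1,3],[0,0,0,1]]

  row1 -= -2·row0 → [0,1,-2,-1]
  row2 -= 1·row0 → [0,-2,3,5]
  row3 -= 2·row0 → [0,3,-3,-11]
  row2 -= -2·row1 → [0,0,-1,3]
  row3 -= 3·row1 → [0,0,3,-8]
  row3 -= -3·row2 → [0,0,0,1]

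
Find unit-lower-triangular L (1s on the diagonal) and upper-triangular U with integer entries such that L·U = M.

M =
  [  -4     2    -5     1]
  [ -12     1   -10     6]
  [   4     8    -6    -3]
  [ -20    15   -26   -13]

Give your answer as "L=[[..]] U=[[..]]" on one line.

  R1 -= 3·R0 → [0,-5,5,3]
  R2 -= -1·R0 → [0,10,-11,-2]
  R3 -= 5·R0 → [0,5,-1,-18]
  R2 -= -2·R1 → [0,0,-1,4]
  R3 -= -1·R1 → [0,0,4,-15]
  R3 -= -4·R2 → [0,0,0,1]

L=[[1,0,0,0],[3,1,0,0],[-1,-2,1,0],[5,-1,-4,1]] U=[[-4,2,-5,1],[0,-5,5,3],[0,0,-1,4],[0,0,0,1]]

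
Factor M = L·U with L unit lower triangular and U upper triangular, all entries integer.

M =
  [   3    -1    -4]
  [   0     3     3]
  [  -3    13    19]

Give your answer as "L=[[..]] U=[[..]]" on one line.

L=[[1,0,0],[0,1,0],[-1,4,1]] U=[[3,-1,-4],[0,3,3],[0,0,3]]

  row1 -= 0·row0 → [0,3,3]
  row2 -= -1·row0 → [0,12,15]
  row2 -= 4·row1 → [0,0,3]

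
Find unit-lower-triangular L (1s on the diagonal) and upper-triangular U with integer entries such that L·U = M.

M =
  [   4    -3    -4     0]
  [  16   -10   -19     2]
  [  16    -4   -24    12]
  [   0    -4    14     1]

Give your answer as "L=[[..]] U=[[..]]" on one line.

  r1 -= 4·r0 → [0,2,-3,2]
  r2 -= 4·r0 → [0,8,-8,12]
  r3 -= 0·r0 → [0,-4,14,1]
  r2 -= 4·r1 → [0,0,4,4]
  r3 -= -2·r1 → [0,0,8,5]
  r3 -= 2·r2 → [0,0,0,-3]

L=[[1,0,0,0],[4,1,0,0],[4,4,1,0],[0,-2,2,1]] U=[[4,-3,-4,0],[0,2,-3,2],[0,0,4,4],[0,0,0,-3]]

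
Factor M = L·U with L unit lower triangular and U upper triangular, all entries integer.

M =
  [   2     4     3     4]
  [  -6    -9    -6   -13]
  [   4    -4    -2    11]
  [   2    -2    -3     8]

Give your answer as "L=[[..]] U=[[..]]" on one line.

  row1 -= -3·row0 → [0,3,3,-1]
  row2 -= 2·row0 → [0,-12,-8,3]
  row3 -= 1·row0 → [0,-6,-6,4]
  row2 -= -4·row1 → [0,0,4,-1]
  row3 -= -2·row1 → [0,0,0,2]
  row3 -= 0·row2 → [0,0,0,2]

L=[[1,0,0,0],[-3,1,0,0],[2,-4,1,0],[1,-2,0,1]] U=[[2,4,3,4],[0,3,3,-1],[0,0,4,-1],[0,0,0,2]]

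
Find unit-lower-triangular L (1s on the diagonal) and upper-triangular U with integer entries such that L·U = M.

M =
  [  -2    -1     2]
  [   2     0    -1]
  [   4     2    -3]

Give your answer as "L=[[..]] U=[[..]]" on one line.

L=[[1,0,0],[-1,1,0],[-2,0,1]] U=[[-2,-1,2],[0,-1,1],[0,0,1]]

  R1 -= -1·R0 → [0,-1,1]
  R2 -= -2·R0 → [0,0,1]
  R2 -= 0·R1 → [0,0,1]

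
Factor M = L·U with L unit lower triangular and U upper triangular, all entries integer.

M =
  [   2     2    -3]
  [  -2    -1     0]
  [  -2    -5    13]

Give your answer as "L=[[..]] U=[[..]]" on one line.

  r1 -= -1·r0 → [0,1,-3]
  r2 -= -1·r0 → [0,-3,10]
  r2 -= -3·r1 → [0,0,1]

L=[[1,0,0],[-1,1,0],[-1,-3,1]] U=[[2,2,-3],[0,1,-3],[0,0,1]]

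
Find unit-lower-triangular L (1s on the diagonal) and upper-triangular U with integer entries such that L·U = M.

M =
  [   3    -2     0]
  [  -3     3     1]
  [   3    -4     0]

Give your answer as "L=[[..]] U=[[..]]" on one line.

L=[[1,0,0],[-1,1,0],[1,-2,1]] U=[[3,-2,0],[0,1,1],[0,0,2]]

  row1 -= -1·row0 → [0,1,1]
  row2 -= 1·row0 → [0,-2,0]
  row2 -= -2·row1 → [0,0,2]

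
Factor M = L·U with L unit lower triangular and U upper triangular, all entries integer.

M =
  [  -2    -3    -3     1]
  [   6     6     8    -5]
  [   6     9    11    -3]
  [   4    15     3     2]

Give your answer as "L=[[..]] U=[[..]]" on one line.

  r1 -= -3·r0 → [0,-3,-1,-2]
  r2 -= -3·r0 → [0,0,2,0]
  r3 -= -2·r0 → [0,9,-3,4]
  r2 -= 0·r1 → [0,0,2,0]
  r3 -= -3·r1 → [0,0,-6,-2]
  r3 -= -3·r2 → [0,0,0,-2]

L=[[1,0,0,0],[-3,1,0,0],[-3,0,1,0],[-2,-3,-3,1]] U=[[-2,-3,-3,1],[0,-3,-1,-2],[0,0,2,0],[0,0,0,-2]]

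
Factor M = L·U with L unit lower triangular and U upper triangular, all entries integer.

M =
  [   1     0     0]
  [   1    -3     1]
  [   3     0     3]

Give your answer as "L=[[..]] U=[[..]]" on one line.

  R1 -= 1·R0 → [0,-3,1]
  R2 -= 3·R0 → [0,0,3]
  R2 -= 0·R1 → [0,0,3]

L=[[1,0,0],[1,1,0],[3,0,1]] U=[[1,0,0],[0,-3,1],[0,0,3]]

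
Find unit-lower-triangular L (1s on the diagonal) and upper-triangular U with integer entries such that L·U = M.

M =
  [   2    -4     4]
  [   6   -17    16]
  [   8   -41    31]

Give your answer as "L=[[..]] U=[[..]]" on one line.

L=[[1,0,0],[3,1,0],[4,5,1]] U=[[2,-4,4],[0,-5,4],[0,0,-5]]

  row1 -= 3·row0 → [0,-5,4]
  row2 -= 4·row0 → [0,-25,15]
  row2 -= 5·row1 → [0,0,-5]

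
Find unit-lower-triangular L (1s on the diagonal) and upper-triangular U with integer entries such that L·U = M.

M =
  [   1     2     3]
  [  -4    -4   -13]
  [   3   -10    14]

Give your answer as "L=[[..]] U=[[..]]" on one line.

L=[[1,0,0],[-4,1,0],[3,-4,1]] U=[[1,2,3],[0,4,-1],[0,0,1]]

  row1 -= -4·row0 → [0,4,-1]
  row2 -= 3·row0 → [0,-16,5]
  row2 -= -4·row1 → [0,0,1]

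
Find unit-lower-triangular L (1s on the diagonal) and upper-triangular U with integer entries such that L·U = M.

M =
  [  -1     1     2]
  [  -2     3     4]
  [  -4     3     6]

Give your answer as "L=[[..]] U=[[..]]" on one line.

L=[[1,0,0],[2,1,0],[4,-1,1]] U=[[-1,1,2],[0,1,0],[0,0,-2]]

  r1 -= 2·r0 → [0,1,0]
  r2 -= 4·r0 → [0,-1,-2]
  r2 -= -1·r1 → [0,0,-2]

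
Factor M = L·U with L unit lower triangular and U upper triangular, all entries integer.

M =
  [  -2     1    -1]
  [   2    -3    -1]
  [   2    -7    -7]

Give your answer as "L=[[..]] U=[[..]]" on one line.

L=[[1,0,0],[-1,1,0],[-1,3,1]] U=[[-2,1,-1],[0,-2,-2],[0,0,-2]]

  row1 -= -1·row0 → [0,-2,-2]
  row2 -= -1·row0 → [0,-6,-8]
  row2 -= 3·row1 → [0,0,-2]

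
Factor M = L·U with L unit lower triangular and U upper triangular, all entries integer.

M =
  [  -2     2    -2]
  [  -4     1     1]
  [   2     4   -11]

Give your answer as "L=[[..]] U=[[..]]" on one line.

  row1 -= 2·row0 → [0,-3,5]
  row2 -= -1·row0 → [0,6,-13]
  row2 -= -2·row1 → [0,0,-3]

L=[[1,0,0],[2,1,0],[-1,-2,1]] U=[[-2,2,-2],[0,-3,5],[0,0,-3]]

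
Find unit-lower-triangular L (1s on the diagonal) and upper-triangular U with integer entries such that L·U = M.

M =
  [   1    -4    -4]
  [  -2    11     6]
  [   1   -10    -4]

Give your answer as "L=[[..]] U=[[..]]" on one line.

L=[[1,0,0],[-2,1,0],[1,-2,1]] U=[[1,-4,-4],[0,3,-2],[0,0,-4]]

  row1 -= -2·row0 → [0,3,-2]
  row2 -= 1·row0 → [0,-6,0]
  row2 -= -2·row1 → [0,0,-4]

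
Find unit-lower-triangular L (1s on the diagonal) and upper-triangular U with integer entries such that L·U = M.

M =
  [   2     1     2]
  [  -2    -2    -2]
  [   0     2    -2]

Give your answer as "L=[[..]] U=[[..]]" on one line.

  r1 -= -1·r0 → [0,-1,0]
  r2 -= 0·r0 → [0,2,-2]
  r2 -= -2·r1 → [0,0,-2]

L=[[1,0,0],[-1,1,0],[0,-2,1]] U=[[2,1,2],[0,-1,0],[0,0,-2]]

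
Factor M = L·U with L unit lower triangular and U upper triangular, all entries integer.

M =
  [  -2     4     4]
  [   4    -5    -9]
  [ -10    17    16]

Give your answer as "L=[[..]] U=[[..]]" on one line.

L=[[1,0,0],[-2,1,0],[5,-1,1]] U=[[-2,4,4],[0,3,-1],[0,0,-5]]

  r1 -= -2·r0 → [0,3,-1]
  r2 -= 5·r0 → [0,-3,-4]
  r2 -= -1·r1 → [0,0,-5]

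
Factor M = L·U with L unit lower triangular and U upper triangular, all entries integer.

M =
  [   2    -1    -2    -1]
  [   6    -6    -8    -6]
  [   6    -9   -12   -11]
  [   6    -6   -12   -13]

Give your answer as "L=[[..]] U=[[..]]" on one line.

L=[[1,0,0,0],[3,1,0,0],[3,2,1,0],[3,1,2,1]] U=[[2,-1,-2,-1],[0,-3,-2,-3],[0,0,-2,-2],[0,0,0,-3]]

  r1 -= 3·r0 → [0,-3,-2,-3]
  r2 -= 3·r0 → [0,-6,-6,-8]
  r3 -= 3·r0 → [0,-3,-6,-10]
  r2 -= 2·r1 → [0,0,-2,-2]
  r3 -= 1·r1 → [0,0,-4,-7]
  r3 -= 2·r2 → [0,0,0,-3]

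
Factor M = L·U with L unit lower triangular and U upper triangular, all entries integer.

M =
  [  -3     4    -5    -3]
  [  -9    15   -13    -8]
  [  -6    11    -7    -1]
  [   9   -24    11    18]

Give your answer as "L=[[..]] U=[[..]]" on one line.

L=[[1,0,0,0],[3,1,0,0],[2,1,1,0],[-3,-4,4,1]] U=[[-3,4,-5,-3],[0,3,2,1],[0,0,1,4],[0,0,0,-3]]

  R1 -= 3·R0 → [0,3,2,1]
  R2 -= 2·R0 → [0,3,3,5]
  R3 -= -3·R0 → [0,-12,-4,9]
  R2 -= 1·R1 → [0,0,1,4]
  R3 -= -4·R1 → [0,0,4,13]
  R3 -= 4·R2 → [0,0,0,-3]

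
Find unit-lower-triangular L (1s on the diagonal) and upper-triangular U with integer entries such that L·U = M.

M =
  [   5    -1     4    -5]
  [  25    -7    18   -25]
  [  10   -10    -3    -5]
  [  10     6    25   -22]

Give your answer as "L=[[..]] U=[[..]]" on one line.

  row1 -= 5·row0 → [0,-2,-2,0]
  row2 -= 2·row0 → [0,-8,-11,5]
  row3 -= 2·row0 → [0,8,17,-12]
  row2 -= 4·row1 → [0,0,-3,5]
  row3 -= -4·row1 → [0,0,9,-12]
  row3 -= -3·row2 → [0,0,0,3]

L=[[1,0,0,0],[5,1,0,0],[2,4,1,0],[2,-4,-3,1]] U=[[5,-1,4,-5],[0,-2,-2,0],[0,0,-3,5],[0,0,0,3]]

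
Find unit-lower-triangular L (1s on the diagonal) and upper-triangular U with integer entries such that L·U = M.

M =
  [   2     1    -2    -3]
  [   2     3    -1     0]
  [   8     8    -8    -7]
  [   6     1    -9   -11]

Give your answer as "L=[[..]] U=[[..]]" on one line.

  r1 -= 1·r0 → [0,2,1,3]
  r2 -= 4·r0 → [0,4,0,5]
  r3 -= 3·r0 → [0,-2,-3,-2]
  r2 -= 2·r1 → [0,0,-2,-1]
  r3 -= -1·r1 → [0,0,-2,1]
  r3 -= 1·r2 → [0,0,0,2]

L=[[1,0,0,0],[1,1,0,0],[4,2,1,0],[3,-1,1,1]] U=[[2,1,-2,-3],[0,2,1,3],[0,0,-2,-1],[0,0,0,2]]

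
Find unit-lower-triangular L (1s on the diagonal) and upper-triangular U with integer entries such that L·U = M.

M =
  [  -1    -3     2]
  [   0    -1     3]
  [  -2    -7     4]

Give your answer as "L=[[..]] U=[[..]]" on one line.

L=[[1,0,0],[0,1,0],[2,1,1]] U=[[-1,-3,2],[0,-1,3],[0,0,-3]]

  r1 -= 0·r0 → [0,-1,3]
  r2 -= 2·r0 → [0,-1,0]
  r2 -= 1·r1 → [0,0,-3]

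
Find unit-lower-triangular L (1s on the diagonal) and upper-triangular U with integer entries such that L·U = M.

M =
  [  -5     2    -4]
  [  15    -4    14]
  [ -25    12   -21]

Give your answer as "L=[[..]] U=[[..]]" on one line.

  row1 -= -3·row0 → [0,2,2]
  row2 -= 5·row0 → [0,2,-1]
  row2 -= 1·row1 → [0,0,-3]

L=[[1,0,0],[-3,1,0],[5,1,1]] U=[[-5,2,-4],[0,2,2],[0,0,-3]]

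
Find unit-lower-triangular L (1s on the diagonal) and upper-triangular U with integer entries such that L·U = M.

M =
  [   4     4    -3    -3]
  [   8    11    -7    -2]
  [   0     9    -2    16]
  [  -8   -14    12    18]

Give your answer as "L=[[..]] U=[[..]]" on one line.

L=[[1,0,0,0],[2,1,0,0],[0,3,1,0],[-2,-2,4,1]] U=[[4,4,-3,-3],[0,3,-1,4],[0,0,1,4],[0,0,0,4]]

  r1 -= 2·r0 → [0,3,-1,4]
  r2 -= 0·r0 → [0,9,-2,16]
  r3 -= -2·r0 → [0,-6,6,12]
  r2 -= 3·r1 → [0,0,1,4]
  r3 -= -2·r1 → [0,0,4,20]
  r3 -= 4·r2 → [0,0,0,4]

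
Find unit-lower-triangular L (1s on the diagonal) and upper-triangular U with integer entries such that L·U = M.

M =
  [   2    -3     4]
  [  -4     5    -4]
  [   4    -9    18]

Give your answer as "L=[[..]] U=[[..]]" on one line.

  r1 -= -2·r0 → [0,-1,4]
  r2 -= 2·r0 → [0,-3,10]
  r2 -= 3·r1 → [0,0,-2]

L=[[1,0,0],[-2,1,0],[2,3,1]] U=[[2,-3,4],[0,-1,4],[0,0,-2]]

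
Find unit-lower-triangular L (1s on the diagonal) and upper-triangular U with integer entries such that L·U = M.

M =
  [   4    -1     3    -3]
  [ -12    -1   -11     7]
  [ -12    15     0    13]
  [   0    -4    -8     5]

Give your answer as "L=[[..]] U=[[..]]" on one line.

  R1 -= -3·R0 → [0,-4,-2,-2]
  R2 -= -3·R0 → [0,12,9,4]
  R3 -= 0·R0 → [0,-4,-8,5]
  R2 -= -3·R1 → [0,0,3,-2]
  R3 -= 1·R1 → [0,0,-6,7]
  R3 -= -2·R2 → [0,0,0,3]

L=[[1,0,0,0],[-3,1,0,0],[-3,-3,1,0],[0,1,-2,1]] U=[[4,-1,3,-3],[0,-4,-2,-2],[0,0,3,-2],[0,0,0,3]]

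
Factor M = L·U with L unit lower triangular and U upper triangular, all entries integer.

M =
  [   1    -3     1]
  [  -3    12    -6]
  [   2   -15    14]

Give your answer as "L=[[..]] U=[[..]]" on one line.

L=[[1,0,0],[-3,1,0],[2,-3,1]] U=[[1,-3,1],[0,3,-3],[0,0,3]]

  R1 -= -3·R0 → [0,3,-3]
  R2 -= 2·R0 → [0,-9,12]
  R2 -= -3·R1 → [0,0,3]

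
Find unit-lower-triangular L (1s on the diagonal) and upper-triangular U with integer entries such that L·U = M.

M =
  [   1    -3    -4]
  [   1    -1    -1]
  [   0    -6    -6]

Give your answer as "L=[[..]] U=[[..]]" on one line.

  r1 -= 1·r0 → [0,2,3]
  r2 -= 0·r0 → [0,-6,-6]
  r2 -= -3·r1 → [0,0,3]

L=[[1,0,0],[1,1,0],[0,-3,1]] U=[[1,-3,-4],[0,2,3],[0,0,3]]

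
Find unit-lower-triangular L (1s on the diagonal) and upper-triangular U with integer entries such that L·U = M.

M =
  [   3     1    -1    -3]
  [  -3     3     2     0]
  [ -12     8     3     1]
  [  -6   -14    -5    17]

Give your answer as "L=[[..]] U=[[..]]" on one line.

L=[[1,0,0,0],[-1,1,0,0],[-4,3,1,0],[-2,-3,1,1]] U=[[3,1,-1,-3],[0,4,1,-3],[0,0,-4,-2],[0,0,0,4]]

  row1 -= -1·row0 → [0,4,1,-3]
  row2 -= -4·row0 → [0,12,-1,-11]
  row3 -= -2·row0 → [0,-12,-7,11]
  row2 -= 3·row1 → [0,0,-4,-2]
  row3 -= -3·row1 → [0,0,-4,2]
  row3 -= 1·row2 → [0,0,0,4]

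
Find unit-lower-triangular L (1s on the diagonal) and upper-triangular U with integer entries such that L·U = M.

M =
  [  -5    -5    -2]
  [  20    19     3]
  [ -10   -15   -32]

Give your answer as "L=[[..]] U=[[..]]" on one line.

  row1 -= -4·row0 → [0,-1,-5]
  row2 -= 2·row0 → [0,-5,-28]
  row2 -= 5·row1 → [0,0,-3]

L=[[1,0,0],[-4,1,0],[2,5,1]] U=[[-5,-5,-2],[0,-1,-5],[0,0,-3]]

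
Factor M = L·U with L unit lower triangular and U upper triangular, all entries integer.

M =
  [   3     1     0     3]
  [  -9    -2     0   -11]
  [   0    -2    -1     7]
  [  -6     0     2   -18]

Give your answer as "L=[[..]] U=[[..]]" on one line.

  row1 -= -3·row0 → [0,1,0,-2]
  row2 -= 0·row0 → [0,-2,-1,7]
  row3 -= -2·row0 → [0,2,2,-12]
  row2 -= -2·row1 → [0,0,-1,3]
  row3 -= 2·row1 → [0,0,2,-8]
  row3 -= -2·row2 → [0,0,0,-2]

L=[[1,0,0,0],[-3,1,0,0],[0,-2,1,0],[-2,2,-2,1]] U=[[3,1,0,3],[0,1,0,-2],[0,0,-1,3],[0,0,0,-2]]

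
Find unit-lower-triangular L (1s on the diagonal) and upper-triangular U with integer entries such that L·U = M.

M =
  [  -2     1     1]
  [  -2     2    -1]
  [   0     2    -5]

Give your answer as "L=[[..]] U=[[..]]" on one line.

  row1 -= 1·row0 → [0,1,-2]
  row2 -= 0·row0 → [0,2,-5]
  row2 -= 2·row1 → [0,0,-1]

L=[[1,0,0],[1,1,0],[0,2,1]] U=[[-2,1,1],[0,1,-2],[0,0,-1]]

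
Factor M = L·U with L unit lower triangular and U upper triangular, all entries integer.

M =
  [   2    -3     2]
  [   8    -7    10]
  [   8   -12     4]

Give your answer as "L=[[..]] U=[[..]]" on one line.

  R1 -= 4·R0 → [0,5,2]
  R2 -= 4·R0 → [0,0,-4]
  R2 -= 0·R1 → [0,0,-4]

L=[[1,0,0],[4,1,0],[4,0,1]] U=[[2,-3,2],[0,5,2],[0,0,-4]]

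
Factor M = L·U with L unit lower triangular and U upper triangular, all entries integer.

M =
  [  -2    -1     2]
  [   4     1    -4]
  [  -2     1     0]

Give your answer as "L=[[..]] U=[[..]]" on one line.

L=[[1,0,0],[-2,1,0],[1,-2,1]] U=[[-2,-1,2],[0,-1,0],[0,0,-2]]

  R1 -= -2·R0 → [0,-1,0]
  R2 -= 1·R0 → [0,2,-2]
  R2 -= -2·R1 → [0,0,-2]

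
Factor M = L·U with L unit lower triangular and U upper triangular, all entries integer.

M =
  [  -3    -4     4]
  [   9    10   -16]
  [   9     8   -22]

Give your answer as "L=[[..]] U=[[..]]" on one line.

  R1 -= -3·R0 → [0,-2,-4]
  R2 -= -3·R0 → [0,-4,-10]
  R2 -= 2·R1 → [0,0,-2]

L=[[1,0,0],[-3,1,0],[-3,2,1]] U=[[-3,-4,4],[0,-2,-4],[0,0,-2]]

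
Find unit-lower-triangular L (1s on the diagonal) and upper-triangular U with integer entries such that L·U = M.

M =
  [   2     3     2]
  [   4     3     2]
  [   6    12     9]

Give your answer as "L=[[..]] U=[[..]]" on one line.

  r1 -= 2·r0 → [0,-3,-2]
  r2 -= 3·r0 → [0,3,3]
  r2 -= -1·r1 → [0,0,1]

L=[[1,0,0],[2,1,0],[3,-1,1]] U=[[2,3,2],[0,-3,-2],[0,0,1]]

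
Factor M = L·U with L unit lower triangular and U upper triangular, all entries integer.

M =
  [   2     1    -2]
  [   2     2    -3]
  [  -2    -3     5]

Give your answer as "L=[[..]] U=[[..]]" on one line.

  R1 -= 1·R0 → [0,1,-1]
  R2 -= -1·R0 → [0,-2,3]
  R2 -= -2·R1 → [0,0,1]

L=[[1,0,0],[1,1,0],[-1,-2,1]] U=[[2,1,-2],[0,1,-1],[0,0,1]]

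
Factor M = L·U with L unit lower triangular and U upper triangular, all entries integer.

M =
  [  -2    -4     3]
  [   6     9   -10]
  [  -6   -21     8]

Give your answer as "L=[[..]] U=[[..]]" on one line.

  r1 -= -3·r0 → [0,-3,-1]
  r2 -= 3·r0 → [0,-9,-1]
  r2 -= 3·r1 → [0,0,2]

L=[[1,0,0],[-3,1,0],[3,3,1]] U=[[-2,-4,3],[0,-3,-1],[0,0,2]]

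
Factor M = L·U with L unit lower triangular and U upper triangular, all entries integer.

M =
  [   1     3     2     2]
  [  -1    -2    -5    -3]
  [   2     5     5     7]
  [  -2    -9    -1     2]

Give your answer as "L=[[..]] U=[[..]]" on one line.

L=[[1,0,0,0],[-1,1,0,0],[2,-1,1,0],[-2,-3,3,1]] U=[[1,3,2,2],[0,1,-3,-1],[0,0,-2,2],[0,0,0,-3]]

  R1 -= -1·R0 → [0,1,-3,-1]
  R2 -= 2·R0 → [0,-1,1,3]
  R3 -= -2·R0 → [0,-3,3,6]
  R2 -= -1·R1 → [0,0,-2,2]
  R3 -= -3·R1 → [0,0,-6,3]
  R3 -= 3·R2 → [0,0,0,-3]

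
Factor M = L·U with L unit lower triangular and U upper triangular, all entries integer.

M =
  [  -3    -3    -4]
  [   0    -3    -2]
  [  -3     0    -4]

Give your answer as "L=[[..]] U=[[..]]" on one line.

  row1 -= 0·row0 → [0,-3,-2]
  row2 -= 1·row0 → [0,3,0]
  row2 -= -1·row1 → [0,0,-2]

L=[[1,0,0],[0,1,0],[1,-1,1]] U=[[-3,-3,-4],[0,-3,-2],[0,0,-2]]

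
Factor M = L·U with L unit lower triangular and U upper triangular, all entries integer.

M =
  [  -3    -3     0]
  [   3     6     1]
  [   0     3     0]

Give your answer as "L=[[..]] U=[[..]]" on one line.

  row1 -= -1·row0 → [0,3,1]
  row2 -= 0·row0 → [0,3,0]
  row2 -= 1·row1 → [0,0,-1]

L=[[1,0,0],[-1,1,0],[0,1,1]] U=[[-3,-3,0],[0,3,1],[0,0,-1]]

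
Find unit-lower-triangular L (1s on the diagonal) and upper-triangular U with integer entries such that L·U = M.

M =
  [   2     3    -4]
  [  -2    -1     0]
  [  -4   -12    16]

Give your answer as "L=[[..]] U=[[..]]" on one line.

L=[[1,0,0],[-1,1,0],[-2,-3,1]] U=[[2,3,-4],[0,2,-4],[0,0,-4]]

  r1 -= -1·r0 → [0,2,-4]
  r2 -= -2·r0 → [0,-6,8]
  r2 -= -3·r1 → [0,0,-4]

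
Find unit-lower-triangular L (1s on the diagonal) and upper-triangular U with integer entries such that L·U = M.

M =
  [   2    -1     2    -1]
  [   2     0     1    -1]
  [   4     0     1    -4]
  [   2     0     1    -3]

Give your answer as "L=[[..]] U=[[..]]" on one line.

  r1 -= 1·r0 → [0,1,-1,0]
  r2 -= 2·r0 → [0,2,-3,-2]
  r3 -= 1·r0 → [0,1,-1,-2]
  r2 -= 2·r1 → [0,0,-1,-2]
  r3 -= 1·r1 → [0,0,0,-2]
  r3 -= 0·r2 → [0,0,0,-2]

L=[[1,0,0,0],[1,1,0,0],[2,2,1,0],[1,1,0,1]] U=[[2,-1,2,-1],[0,1,-1,0],[0,0,-1,-2],[0,0,0,-2]]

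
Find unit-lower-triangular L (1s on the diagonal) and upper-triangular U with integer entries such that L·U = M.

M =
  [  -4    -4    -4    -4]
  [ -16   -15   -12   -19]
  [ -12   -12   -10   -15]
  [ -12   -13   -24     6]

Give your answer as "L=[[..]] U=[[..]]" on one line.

L=[[1,0,0,0],[4,1,0,0],[3,0,1,0],[3,-1,-4,1]] U=[[-4,-4,-4,-4],[0,1,4,-3],[0,0,2,-3],[0,0,0,3]]

  R1 -= 4·R0 → [0,1,4,-3]
  R2 -= 3·R0 → [0,0,2,-3]
  R3 -= 3·R0 → [0,-1,-12,18]
  R2 -= 0·R1 → [0,0,2,-3]
  R3 -= -1·R1 → [0,0,-8,15]
  R3 -= -4·R2 → [0,0,0,3]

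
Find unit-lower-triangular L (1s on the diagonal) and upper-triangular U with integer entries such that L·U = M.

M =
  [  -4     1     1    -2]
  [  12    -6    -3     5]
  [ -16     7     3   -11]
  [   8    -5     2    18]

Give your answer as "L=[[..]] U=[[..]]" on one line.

  R1 -= -3·R0 → [0,-3,0,-1]
  R2 -= 4·R0 → [0,3,-1,-3]
  R3 -= -2·R0 → [0,-3,4,14]
  R2 -= -1·R1 → [0,0,-1,-4]
  R3 -= 1·R1 → [0,0,4,15]
  R3 -= -4·R2 → [0,0,0,-1]

L=[[1,0,0,0],[-3,1,0,0],[4,-1,1,0],[-2,1,-4,1]] U=[[-4,1,1,-2],[0,-3,0,-1],[0,0,-1,-4],[0,0,0,-1]]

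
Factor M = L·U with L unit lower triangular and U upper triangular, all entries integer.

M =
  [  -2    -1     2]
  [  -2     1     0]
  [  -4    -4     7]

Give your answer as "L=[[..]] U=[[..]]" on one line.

L=[[1,0,0],[1,1,0],[2,-1,1]] U=[[-2,-1,2],[0,2,-2],[0,0,1]]

  row1 -= 1·row0 → [0,2,-2]
  row2 -= 2·row0 → [0,-2,3]
  row2 -= -1·row1 → [0,0,1]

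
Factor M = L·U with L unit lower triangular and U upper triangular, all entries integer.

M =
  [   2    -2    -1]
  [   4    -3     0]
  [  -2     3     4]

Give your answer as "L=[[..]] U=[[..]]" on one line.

  r1 -= 2·r0 → [0,1,2]
  r2 -= -1·r0 → [0,1,3]
  r2 -= 1·r1 → [0,0,1]

L=[[1,0,0],[2,1,0],[-1,1,1]] U=[[2,-2,-1],[0,1,2],[0,0,1]]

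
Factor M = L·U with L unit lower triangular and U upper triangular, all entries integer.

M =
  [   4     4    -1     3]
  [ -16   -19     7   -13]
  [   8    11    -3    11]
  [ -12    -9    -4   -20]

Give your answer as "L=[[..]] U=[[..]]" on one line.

L=[[1,0,0,0],[-4,1,0,0],[2,-1,1,0],[-3,-1,-2,1]] U=[[4,4,-1,3],[0,-3,3,-1],[0,0,2,4],[0,0,0,-4]]

  r1 -= -4·r0 → [0,-3,3,-1]
  r2 -= 2·r0 → [0,3,-1,5]
  r3 -= -3·r0 → [0,3,-7,-11]
  r2 -= -1·r1 → [0,0,2,4]
  r3 -= -1·r1 → [0,0,-4,-12]
  r3 -= -2·r2 → [0,0,0,-4]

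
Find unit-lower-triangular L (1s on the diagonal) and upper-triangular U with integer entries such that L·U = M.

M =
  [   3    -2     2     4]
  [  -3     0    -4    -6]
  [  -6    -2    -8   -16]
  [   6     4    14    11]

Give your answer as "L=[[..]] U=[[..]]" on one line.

L=[[1,0,0,0],[-1,1,0,0],[-2,3,1,0],[2,-4,1,1]] U=[[3,-2,2,4],[0,-2,-2,-2],[0,0,2,-2],[0,0,0,-3]]

  r1 -= -1·r0 → [0,-2,-2,-2]
  r2 -= -2·r0 → [0,-6,-4,-8]
  r3 -= 2·r0 → [0,8,10,3]
  r2 -= 3·r1 → [0,0,2,-2]
  r3 -= -4·r1 → [0,0,2,-5]
  r3 -= 1·r2 → [0,0,0,-3]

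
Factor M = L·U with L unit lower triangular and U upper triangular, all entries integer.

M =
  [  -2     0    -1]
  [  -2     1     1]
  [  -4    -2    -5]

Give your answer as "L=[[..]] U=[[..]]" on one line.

  r1 -= 1·r0 → [0,1,2]
  r2 -= 2·r0 → [0,-2,-3]
  r2 -= -2·r1 → [0,0,1]

L=[[1,0,0],[1,1,0],[2,-2,1]] U=[[-2,0,-1],[0,1,2],[0,0,1]]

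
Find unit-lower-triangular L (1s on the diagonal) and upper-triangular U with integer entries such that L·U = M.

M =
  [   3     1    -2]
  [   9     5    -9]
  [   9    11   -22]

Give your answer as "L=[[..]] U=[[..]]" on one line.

L=[[1,0,0],[3,1,0],[3,4,1]] U=[[3,1,-2],[0,2,-3],[0,0,-4]]

  r1 -= 3·r0 → [0,2,-3]
  r2 -= 3·r0 → [0,8,-16]
  r2 -= 4·r1 → [0,0,-4]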